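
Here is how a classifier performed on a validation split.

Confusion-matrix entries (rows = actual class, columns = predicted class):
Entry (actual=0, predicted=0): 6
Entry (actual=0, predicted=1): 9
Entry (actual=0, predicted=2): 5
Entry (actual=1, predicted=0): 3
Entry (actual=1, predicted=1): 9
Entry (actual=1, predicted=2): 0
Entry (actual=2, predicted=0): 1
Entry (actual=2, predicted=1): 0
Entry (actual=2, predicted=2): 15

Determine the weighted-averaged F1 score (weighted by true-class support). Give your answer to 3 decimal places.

0.594

Per-class F1 score (2·TP/(2·TP+FP+FN)):
  0: TP=6, FP=3+1=4, FN=9+5=14 → 12/30 = 0.4000
  1: TP=9, FP=9+0=9, FN=3+0=3 → 18/30 = 0.6000
  2: TP=15, FP=5+0=5, FN=1+0=1 → 30/36 = 0.8333
Weighted-F1 score = Σ (supportᵢ/N)·F1 scoreᵢ with N=48: (20/48)·0.4000 + (12/48)·0.6000 + (16/48)·0.8333 = 0.594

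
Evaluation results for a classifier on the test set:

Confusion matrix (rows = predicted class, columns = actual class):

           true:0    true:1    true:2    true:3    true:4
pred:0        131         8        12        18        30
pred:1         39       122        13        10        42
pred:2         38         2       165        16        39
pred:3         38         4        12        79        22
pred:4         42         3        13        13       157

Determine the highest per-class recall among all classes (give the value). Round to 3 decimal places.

Per-class recall (TP/(TP+FN)):
  0: TP=131, FN=39+38+38+42=157 → 131/288 = 0.4549
  1: TP=122, FN=8+2+4+3=17 → 122/139 = 0.8777
  2: TP=165, FN=12+13+12+13=50 → 165/215 = 0.7674
  3: TP=79, FN=18+10+16+13=57 → 79/136 = 0.5809
  4: TP=157, FN=30+42+39+22=133 → 157/290 = 0.5414
Highest is class '1' with recall = 0.878.

0.878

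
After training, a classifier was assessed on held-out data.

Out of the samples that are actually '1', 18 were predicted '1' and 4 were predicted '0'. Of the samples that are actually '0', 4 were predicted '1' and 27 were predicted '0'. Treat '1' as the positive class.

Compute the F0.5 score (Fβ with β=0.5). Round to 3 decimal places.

Fβ = (1+β²)·TP / ((1+β²)·TP + β²·FN + FP), with β²=1/4
= 1.25·18 / (1.25·18 + 0.25·4 + 4) = 0.818

0.818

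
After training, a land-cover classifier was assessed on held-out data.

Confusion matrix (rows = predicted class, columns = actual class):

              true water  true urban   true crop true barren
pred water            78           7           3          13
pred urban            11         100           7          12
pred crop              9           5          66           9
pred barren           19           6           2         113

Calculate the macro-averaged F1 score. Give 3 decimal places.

Per-class F1 score (2·TP/(2·TP+FP+FN)):
  water: TP=78, FP=7+3+13=23, FN=11+9+19=39 → 156/218 = 0.7156
  urban: TP=100, FP=11+7+12=30, FN=7+5+6=18 → 200/248 = 0.8065
  crop: TP=66, FP=9+5+9=23, FN=3+7+2=12 → 132/167 = 0.7904
  barren: TP=113, FP=19+6+2=27, FN=13+12+9=34 → 226/287 = 0.7875
Macro-F1 score = mean = (0.7156 + 0.8065 + 0.7904 + 0.7875) / 4 = 0.775

0.775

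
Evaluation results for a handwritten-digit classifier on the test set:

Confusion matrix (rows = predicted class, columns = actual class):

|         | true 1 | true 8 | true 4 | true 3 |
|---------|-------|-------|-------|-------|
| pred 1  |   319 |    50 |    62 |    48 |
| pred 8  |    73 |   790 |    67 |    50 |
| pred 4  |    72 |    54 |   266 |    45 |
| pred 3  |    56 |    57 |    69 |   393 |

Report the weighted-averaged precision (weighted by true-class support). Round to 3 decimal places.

Per-class precision (TP/(TP+FP)):
  1: TP=319, FP=50+62+48=160 → 319/479 = 0.6660
  8: TP=790, FP=73+67+50=190 → 790/980 = 0.8061
  4: TP=266, FP=72+54+45=171 → 266/437 = 0.6087
  3: TP=393, FP=56+57+69=182 → 393/575 = 0.6835
Weighted-precision = Σ (supportᵢ/N)·precisionᵢ with N=2471: (520/2471)·0.6660 + (951/2471)·0.8061 + (464/2471)·0.6087 + (536/2471)·0.6835 = 0.713

0.713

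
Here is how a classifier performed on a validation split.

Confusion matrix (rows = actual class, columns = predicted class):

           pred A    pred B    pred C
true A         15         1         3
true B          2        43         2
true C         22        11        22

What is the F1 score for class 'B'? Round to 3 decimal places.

0.843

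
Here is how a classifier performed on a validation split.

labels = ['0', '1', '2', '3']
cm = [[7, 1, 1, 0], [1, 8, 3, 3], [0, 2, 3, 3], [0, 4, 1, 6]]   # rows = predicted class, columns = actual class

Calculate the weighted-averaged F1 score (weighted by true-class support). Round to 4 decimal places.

Per-class F1 score (2·TP/(2·TP+FP+FN)):
  0: TP=7, FP=1+1+0=2, FN=1+0+0=1 → 14/17 = 0.82353
  1: TP=8, FP=1+3+3=7, FN=1+2+4=7 → 16/30 = 0.53333
  2: TP=3, FP=0+2+3=5, FN=1+3+1=5 → 6/16 = 0.37500
  3: TP=6, FP=0+4+1=5, FN=0+3+3=6 → 12/23 = 0.52174
Weighted-F1 score = Σ (supportᵢ/N)·F1 scoreᵢ with N=43: (8/43)·0.82353 + (15/43)·0.53333 + (8/43)·0.37500 + (12/43)·0.52174 = 0.5546

0.5546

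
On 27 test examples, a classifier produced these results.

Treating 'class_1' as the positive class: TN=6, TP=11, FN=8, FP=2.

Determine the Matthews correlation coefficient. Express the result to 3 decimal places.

0.301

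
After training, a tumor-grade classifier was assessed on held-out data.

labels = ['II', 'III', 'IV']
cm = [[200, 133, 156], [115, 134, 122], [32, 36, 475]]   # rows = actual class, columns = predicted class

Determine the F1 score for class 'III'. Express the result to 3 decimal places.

0.398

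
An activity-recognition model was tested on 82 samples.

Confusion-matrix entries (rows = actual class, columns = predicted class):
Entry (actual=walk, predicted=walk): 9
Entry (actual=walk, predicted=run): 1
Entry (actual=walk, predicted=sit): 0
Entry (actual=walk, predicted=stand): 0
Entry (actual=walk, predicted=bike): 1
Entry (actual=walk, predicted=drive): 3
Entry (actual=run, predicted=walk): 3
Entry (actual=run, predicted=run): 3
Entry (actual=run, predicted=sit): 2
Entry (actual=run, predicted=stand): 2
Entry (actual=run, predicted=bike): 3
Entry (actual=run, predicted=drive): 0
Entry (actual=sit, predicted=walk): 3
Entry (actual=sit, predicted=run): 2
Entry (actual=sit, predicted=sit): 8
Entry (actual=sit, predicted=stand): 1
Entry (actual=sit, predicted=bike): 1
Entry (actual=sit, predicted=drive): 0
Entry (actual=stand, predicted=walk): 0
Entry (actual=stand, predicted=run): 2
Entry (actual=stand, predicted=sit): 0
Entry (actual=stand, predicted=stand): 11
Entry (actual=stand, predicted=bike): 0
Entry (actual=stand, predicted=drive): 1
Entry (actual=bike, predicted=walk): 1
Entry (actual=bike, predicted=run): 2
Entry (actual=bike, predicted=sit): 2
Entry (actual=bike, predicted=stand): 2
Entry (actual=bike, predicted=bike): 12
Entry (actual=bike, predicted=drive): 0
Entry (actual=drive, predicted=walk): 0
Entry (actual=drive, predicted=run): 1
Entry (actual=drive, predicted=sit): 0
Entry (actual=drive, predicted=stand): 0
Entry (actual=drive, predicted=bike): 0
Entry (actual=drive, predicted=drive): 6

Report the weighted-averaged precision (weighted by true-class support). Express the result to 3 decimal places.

Per-class precision (TP/(TP+FP)):
  walk: TP=9, FP=3+3+0+1+0=7 → 9/16 = 0.5625
  run: TP=3, FP=1+2+2+2+1=8 → 3/11 = 0.2727
  sit: TP=8, FP=0+2+0+2+0=4 → 8/12 = 0.6667
  stand: TP=11, FP=0+2+1+2+0=5 → 11/16 = 0.6875
  bike: TP=12, FP=1+3+1+0+0=5 → 12/17 = 0.7059
  drive: TP=6, FP=3+0+0+1+0=4 → 6/10 = 0.6000
Weighted-precision = Σ (supportᵢ/N)·precisionᵢ with N=82: (14/82)·0.5625 + (13/82)·0.2727 + (15/82)·0.6667 + (14/82)·0.6875 + (19/82)·0.7059 + (7/82)·0.6000 = 0.593

0.593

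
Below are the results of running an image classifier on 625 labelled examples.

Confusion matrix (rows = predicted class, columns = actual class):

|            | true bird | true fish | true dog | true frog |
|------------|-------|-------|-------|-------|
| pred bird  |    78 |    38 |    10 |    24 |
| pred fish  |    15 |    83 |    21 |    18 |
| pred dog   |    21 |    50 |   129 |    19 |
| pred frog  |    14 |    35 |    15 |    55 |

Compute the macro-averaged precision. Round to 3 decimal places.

0.544

Per-class precision (TP/(TP+FP)):
  bird: TP=78, FP=38+10+24=72 → 78/150 = 0.5200
  fish: TP=83, FP=15+21+18=54 → 83/137 = 0.6058
  dog: TP=129, FP=21+50+19=90 → 129/219 = 0.5890
  frog: TP=55, FP=14+35+15=64 → 55/119 = 0.4622
Macro-precision = mean = (0.5200 + 0.6058 + 0.5890 + 0.4622) / 4 = 0.544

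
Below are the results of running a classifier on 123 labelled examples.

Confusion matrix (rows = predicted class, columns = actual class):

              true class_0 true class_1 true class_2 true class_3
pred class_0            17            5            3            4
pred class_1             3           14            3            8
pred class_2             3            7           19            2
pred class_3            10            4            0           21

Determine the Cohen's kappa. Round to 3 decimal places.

0.436

Observed agreement pₒ = trace/N = 71/123 = 0.5772
Expected agreement pₑ = Σ (rowᵢ·colᵢ)/N² = (33·29 + 30·28 + 25·31 + 35·35)/123² = 0.2510
κ = (pₒ − pₑ)/(1 − pₑ) = (0.5772 − 0.2510)/(1 − 0.2510) = 0.436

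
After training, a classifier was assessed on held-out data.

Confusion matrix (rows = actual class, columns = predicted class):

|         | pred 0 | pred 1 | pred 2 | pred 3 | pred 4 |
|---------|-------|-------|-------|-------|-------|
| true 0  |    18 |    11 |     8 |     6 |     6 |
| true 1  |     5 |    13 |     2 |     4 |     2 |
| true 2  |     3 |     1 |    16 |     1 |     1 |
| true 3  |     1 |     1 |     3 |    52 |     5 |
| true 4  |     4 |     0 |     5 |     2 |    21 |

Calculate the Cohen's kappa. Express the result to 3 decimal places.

0.522

Observed agreement pₒ = trace/N = 120/191 = 0.6283
Expected agreement pₑ = Σ (rowᵢ·colᵢ)/N² = (49·31 + 26·26 + 22·34 + 62·65 + 32·35)/191² = 0.2218
κ = (pₒ − pₑ)/(1 − pₑ) = (0.6283 − 0.2218)/(1 − 0.2218) = 0.522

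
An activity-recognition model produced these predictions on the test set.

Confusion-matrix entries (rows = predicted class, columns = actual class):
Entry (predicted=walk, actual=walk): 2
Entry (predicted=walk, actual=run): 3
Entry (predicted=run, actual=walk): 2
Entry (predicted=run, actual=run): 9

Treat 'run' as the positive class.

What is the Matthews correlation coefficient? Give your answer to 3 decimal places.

0.234

MCC = (TP·TN − FP·FN) / √((TP+FP)(TP+FN)(TN+FP)(TN+FN))
Numerator = 9·2 − 2·3 = 12
Denominator = √(11·12·4·5) = √2640 = 51.3809
MCC = 12 / 51.3809 = 0.234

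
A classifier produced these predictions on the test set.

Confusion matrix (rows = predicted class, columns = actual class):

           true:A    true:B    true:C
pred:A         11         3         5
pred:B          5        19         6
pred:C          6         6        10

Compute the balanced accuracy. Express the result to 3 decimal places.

Balanced accuracy = mean of per-class recall.
  A: recall = 11/22 = 0.5000
  B: recall = 19/28 = 0.6786
  C: recall = 10/21 = 0.4762
Mean = (0.5000 + 0.6786 + 0.4762) / 3 = 0.552

0.552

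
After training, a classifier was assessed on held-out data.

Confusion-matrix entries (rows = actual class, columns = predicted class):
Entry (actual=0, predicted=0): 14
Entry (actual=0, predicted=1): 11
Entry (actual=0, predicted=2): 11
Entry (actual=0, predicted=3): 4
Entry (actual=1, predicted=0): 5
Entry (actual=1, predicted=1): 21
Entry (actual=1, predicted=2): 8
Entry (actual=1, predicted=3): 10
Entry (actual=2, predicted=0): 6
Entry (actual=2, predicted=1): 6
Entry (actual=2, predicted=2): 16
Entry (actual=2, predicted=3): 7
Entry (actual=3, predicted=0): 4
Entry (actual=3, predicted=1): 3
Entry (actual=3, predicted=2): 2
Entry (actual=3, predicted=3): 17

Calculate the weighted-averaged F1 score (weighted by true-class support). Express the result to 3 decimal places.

Per-class F1 score (2·TP/(2·TP+FP+FN)):
  0: TP=14, FP=5+6+4=15, FN=11+11+4=26 → 28/69 = 0.4058
  1: TP=21, FP=11+6+3=20, FN=5+8+10=23 → 42/85 = 0.4941
  2: TP=16, FP=11+8+2=21, FN=6+6+7=19 → 32/72 = 0.4444
  3: TP=17, FP=4+10+7=21, FN=4+3+2=9 → 34/64 = 0.5313
Weighted-F1 score = Σ (supportᵢ/N)·F1 scoreᵢ with N=145: (40/145)·0.4058 + (44/145)·0.4941 + (35/145)·0.4444 + (26/145)·0.5313 = 0.464

0.464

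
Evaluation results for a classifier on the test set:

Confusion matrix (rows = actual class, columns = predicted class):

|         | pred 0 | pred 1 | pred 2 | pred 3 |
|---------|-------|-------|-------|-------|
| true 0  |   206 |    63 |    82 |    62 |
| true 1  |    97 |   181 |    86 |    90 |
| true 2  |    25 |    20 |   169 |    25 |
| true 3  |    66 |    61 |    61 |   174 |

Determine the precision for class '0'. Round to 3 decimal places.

Treat '0' as positive and all other classes as negative.
precision = TP/(TP+FP).
0: TP=206, FP=97+25+66=188 → 206/394 = 0.5228

0.523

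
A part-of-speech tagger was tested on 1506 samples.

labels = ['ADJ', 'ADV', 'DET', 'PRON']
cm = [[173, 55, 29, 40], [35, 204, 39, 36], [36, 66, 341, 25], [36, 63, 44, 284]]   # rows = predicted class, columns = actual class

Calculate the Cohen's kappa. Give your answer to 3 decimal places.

0.550

Observed agreement pₒ = trace/N = 1002/1506 = 0.6653
Expected agreement pₑ = Σ (rowᵢ·colᵢ)/N² = (280·297 + 388·314 + 453·468 + 385·427)/1506² = 0.2563
κ = (pₒ − pₑ)/(1 − pₑ) = (0.6653 − 0.2563)/(1 − 0.2563) = 0.550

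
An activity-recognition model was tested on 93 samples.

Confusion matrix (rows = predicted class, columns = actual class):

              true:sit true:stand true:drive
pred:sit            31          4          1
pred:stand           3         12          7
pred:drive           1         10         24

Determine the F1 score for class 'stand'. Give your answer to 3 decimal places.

Treat 'stand' as positive and all other classes as negative.
F1 score = 2·TP/(2·TP+FP+FN).
stand: TP=12, FP=3+7=10, FN=4+10=14 → 24/48 = 0.5000

0.500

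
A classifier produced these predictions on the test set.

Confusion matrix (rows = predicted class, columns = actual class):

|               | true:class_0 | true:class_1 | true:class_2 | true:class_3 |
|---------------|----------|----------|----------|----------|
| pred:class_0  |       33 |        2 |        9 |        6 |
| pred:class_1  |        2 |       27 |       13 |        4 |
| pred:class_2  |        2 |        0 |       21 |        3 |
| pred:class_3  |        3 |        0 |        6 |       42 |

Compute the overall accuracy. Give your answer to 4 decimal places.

0.7110

Accuracy = trace / total = (33+27+21+42=123) / 173 = 123/173 = 0.7110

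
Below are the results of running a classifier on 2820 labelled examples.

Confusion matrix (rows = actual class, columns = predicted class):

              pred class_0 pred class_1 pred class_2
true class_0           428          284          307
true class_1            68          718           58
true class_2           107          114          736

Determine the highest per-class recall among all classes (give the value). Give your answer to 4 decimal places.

Per-class recall (TP/(TP+FN)):
  class_0: TP=428, FN=284+307=591 → 428/1019 = 0.42002
  class_1: TP=718, FN=68+58=126 → 718/844 = 0.85071
  class_2: TP=736, FN=107+114=221 → 736/957 = 0.76907
Highest is class 'class_1' with recall = 0.8507.

0.8507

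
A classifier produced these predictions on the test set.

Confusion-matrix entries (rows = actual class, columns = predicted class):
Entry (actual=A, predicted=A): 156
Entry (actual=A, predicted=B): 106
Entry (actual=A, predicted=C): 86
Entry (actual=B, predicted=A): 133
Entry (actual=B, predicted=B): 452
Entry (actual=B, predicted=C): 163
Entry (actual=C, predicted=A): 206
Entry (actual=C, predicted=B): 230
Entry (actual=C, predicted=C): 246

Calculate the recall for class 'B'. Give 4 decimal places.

0.6043

Treat 'B' as positive and all other classes as negative.
recall = TP/(TP+FN).
B: TP=452, FN=133+163=296 → 452/748 = 0.60428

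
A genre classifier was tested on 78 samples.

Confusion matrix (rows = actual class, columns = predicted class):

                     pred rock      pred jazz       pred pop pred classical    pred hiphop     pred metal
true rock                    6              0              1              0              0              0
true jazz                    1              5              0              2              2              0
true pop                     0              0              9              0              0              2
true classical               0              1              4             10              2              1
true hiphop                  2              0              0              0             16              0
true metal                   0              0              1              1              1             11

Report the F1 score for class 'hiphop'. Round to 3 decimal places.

0.821

F1 score = 2·TP/(2·TP+FP+FN).
hiphop: TP=16, FP=0+2+0+2+1=5, FN=2+0+0+0+0=2 → 32/39 = 0.8205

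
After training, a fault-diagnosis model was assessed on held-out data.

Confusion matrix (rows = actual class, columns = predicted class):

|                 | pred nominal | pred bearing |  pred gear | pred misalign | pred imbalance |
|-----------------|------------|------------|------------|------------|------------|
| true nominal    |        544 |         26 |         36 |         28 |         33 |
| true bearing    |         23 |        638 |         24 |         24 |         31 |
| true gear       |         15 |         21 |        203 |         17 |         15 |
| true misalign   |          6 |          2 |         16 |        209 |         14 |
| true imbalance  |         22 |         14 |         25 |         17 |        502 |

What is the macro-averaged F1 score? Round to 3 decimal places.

0.814

Per-class F1 score (2·TP/(2·TP+FP+FN)):
  nominal: TP=544, FP=23+15+6+22=66, FN=26+36+28+33=123 → 1088/1277 = 0.8520
  bearing: TP=638, FP=26+21+2+14=63, FN=23+24+24+31=102 → 1276/1441 = 0.8855
  gear: TP=203, FP=36+24+16+25=101, FN=15+21+17+15=68 → 406/575 = 0.7061
  misalign: TP=209, FP=28+24+17+17=86, FN=6+2+16+14=38 → 418/542 = 0.7712
  imbalance: TP=502, FP=33+31+15+14=93, FN=22+14+25+17=78 → 1004/1175 = 0.8545
Macro-F1 score = mean = (0.8520 + 0.8855 + 0.7061 + 0.7712 + 0.8545) / 5 = 0.814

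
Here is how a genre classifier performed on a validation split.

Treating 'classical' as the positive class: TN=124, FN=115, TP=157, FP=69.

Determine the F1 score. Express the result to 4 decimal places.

0.6305

Precision = TP/(TP+FP) = 157/226 = 0.6947
Recall = TP/(TP+FN) = 157/272 = 0.5772
F1 = 2·TP/(2·TP+FP+FN) = 314/498 = 0.6305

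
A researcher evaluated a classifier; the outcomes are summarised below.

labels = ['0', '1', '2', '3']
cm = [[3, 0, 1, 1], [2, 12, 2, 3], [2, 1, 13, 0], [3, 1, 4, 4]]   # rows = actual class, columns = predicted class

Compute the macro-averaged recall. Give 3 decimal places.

Per-class recall (TP/(TP+FN)):
  0: TP=3, FN=0+1+1=2 → 3/5 = 0.6000
  1: TP=12, FN=2+2+3=7 → 12/19 = 0.6316
  2: TP=13, FN=2+1+0=3 → 13/16 = 0.8125
  3: TP=4, FN=3+1+4=8 → 4/12 = 0.3333
Macro-recall = mean = (0.6000 + 0.6316 + 0.8125 + 0.3333) / 4 = 0.594

0.594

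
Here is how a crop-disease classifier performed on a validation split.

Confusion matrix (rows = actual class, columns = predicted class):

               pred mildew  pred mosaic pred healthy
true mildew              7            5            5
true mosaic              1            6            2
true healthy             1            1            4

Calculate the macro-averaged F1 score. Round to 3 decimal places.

0.527

Per-class F1 score (2·TP/(2·TP+FP+FN)):
  mildew: TP=7, FP=1+1=2, FN=5+5=10 → 14/26 = 0.5385
  mosaic: TP=6, FP=5+1=6, FN=1+2=3 → 12/21 = 0.5714
  healthy: TP=4, FP=5+2=7, FN=1+1=2 → 8/17 = 0.4706
Macro-F1 score = mean = (0.5385 + 0.5714 + 0.4706) / 3 = 0.527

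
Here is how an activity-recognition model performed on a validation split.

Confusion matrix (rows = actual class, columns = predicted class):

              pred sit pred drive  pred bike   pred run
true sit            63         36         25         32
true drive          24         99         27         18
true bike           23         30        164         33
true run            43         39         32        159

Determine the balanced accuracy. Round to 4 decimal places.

0.5579

Balanced accuracy = mean of per-class recall.
  sit: recall = 63/156 = 0.40385
  drive: recall = 99/168 = 0.58929
  bike: recall = 164/250 = 0.65600
  run: recall = 159/273 = 0.58242
Mean = (0.40385 + 0.58929 + 0.65600 + 0.58242) / 4 = 0.5579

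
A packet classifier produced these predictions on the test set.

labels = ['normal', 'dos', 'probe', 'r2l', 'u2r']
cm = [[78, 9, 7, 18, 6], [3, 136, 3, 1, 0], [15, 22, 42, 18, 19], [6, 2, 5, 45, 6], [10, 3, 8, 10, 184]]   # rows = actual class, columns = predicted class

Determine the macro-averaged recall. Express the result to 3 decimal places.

0.707

Per-class recall (TP/(TP+FN)):
  normal: TP=78, FN=9+7+18+6=40 → 78/118 = 0.6610
  dos: TP=136, FN=3+3+1+0=7 → 136/143 = 0.9510
  probe: TP=42, FN=15+22+18+19=74 → 42/116 = 0.3621
  r2l: TP=45, FN=6+2+5+6=19 → 45/64 = 0.7031
  u2r: TP=184, FN=10+3+8+10=31 → 184/215 = 0.8558
Macro-recall = mean = (0.6610 + 0.9510 + 0.3621 + 0.7031 + 0.8558) / 5 = 0.707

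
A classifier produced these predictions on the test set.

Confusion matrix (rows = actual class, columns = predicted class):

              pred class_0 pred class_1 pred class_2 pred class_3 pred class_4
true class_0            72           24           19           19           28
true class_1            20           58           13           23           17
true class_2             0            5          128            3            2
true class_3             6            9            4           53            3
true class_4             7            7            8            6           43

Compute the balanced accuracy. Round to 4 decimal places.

Balanced accuracy = mean of per-class recall.
  class_0: recall = 72/162 = 0.44444
  class_1: recall = 58/131 = 0.44275
  class_2: recall = 128/138 = 0.92754
  class_3: recall = 53/75 = 0.70667
  class_4: recall = 43/71 = 0.60563
Mean = (0.44444 + 0.44275 + 0.92754 + 0.70667 + 0.60563) / 5 = 0.6254

0.6254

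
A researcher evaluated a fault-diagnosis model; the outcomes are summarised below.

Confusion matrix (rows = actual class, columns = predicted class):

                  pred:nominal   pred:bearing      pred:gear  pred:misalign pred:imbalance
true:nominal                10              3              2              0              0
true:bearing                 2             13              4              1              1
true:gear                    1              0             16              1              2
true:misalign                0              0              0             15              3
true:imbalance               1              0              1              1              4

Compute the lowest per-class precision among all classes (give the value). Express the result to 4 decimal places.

Per-class precision (TP/(TP+FP)):
  nominal: TP=10, FP=2+1+0+1=4 → 10/14 = 0.71429
  bearing: TP=13, FP=3+0+0+0=3 → 13/16 = 0.81250
  gear: TP=16, FP=2+4+0+1=7 → 16/23 = 0.69565
  misalign: TP=15, FP=0+1+1+1=3 → 15/18 = 0.83333
  imbalance: TP=4, FP=0+1+2+3=6 → 4/10 = 0.40000
Lowest is class 'imbalance' with precision = 0.4000.

0.4000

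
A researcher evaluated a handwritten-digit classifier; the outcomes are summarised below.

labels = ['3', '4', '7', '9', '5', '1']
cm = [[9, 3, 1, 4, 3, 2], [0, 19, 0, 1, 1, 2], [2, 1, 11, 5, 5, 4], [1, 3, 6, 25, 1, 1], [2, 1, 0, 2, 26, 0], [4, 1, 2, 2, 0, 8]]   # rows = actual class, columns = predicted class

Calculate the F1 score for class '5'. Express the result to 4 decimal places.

0.7761

Take TP from the diagonal, FP from the rest of the '5' prediction marginal, FN from the rest of the '5' actual marginal.
F1 score = 2·TP/(2·TP+FP+FN).
5: TP=26, FP=3+1+5+1+0=10, FN=2+1+0+2+0=5 → 52/67 = 0.77612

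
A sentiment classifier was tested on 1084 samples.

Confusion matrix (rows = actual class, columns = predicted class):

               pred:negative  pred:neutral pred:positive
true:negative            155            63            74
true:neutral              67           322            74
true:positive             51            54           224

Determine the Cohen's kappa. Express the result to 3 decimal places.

0.461

Observed agreement pₒ = trace/N = 701/1084 = 0.6467
Expected agreement pₑ = Σ (rowᵢ·colᵢ)/N² = (292·273 + 463·439 + 329·372)/1084² = 0.3450
κ = (pₒ − pₑ)/(1 − pₑ) = (0.6467 − 0.3450)/(1 − 0.3450) = 0.461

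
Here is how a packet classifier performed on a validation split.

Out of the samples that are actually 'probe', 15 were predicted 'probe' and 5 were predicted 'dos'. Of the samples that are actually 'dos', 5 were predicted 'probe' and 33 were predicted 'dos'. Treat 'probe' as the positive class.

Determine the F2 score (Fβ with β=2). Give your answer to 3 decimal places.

0.750

Fβ = (1+β²)·TP / ((1+β²)·TP + β²·FN + FP), with β²=4
= 5·15 / (5·15 + 4·5 + 5) = 0.750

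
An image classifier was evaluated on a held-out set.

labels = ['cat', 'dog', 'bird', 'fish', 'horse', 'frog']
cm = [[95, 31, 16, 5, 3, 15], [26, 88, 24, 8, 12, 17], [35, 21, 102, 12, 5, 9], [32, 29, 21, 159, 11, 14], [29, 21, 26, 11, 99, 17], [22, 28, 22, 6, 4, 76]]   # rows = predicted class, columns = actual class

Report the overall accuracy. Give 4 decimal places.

0.5378

Accuracy = trace / total = (95+88+102+159+99+76=619) / 1151 = 619/1151 = 0.5378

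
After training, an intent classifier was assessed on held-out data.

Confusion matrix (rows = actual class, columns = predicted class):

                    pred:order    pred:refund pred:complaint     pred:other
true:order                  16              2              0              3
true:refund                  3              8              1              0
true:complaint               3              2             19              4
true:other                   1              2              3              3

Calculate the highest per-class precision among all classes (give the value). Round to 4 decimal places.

0.8261

Per-class precision (TP/(TP+FP)):
  order: TP=16, FP=3+3+1=7 → 16/23 = 0.69565
  refund: TP=8, FP=2+2+2=6 → 8/14 = 0.57143
  complaint: TP=19, FP=0+1+3=4 → 19/23 = 0.82609
  other: TP=3, FP=3+0+4=7 → 3/10 = 0.30000
Highest is class 'complaint' with precision = 0.8261.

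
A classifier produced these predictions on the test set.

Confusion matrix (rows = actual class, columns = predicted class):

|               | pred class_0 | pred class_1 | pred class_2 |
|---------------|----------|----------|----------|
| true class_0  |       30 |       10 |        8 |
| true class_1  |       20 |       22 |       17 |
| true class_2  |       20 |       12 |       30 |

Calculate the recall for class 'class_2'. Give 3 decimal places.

0.484

Treat 'class_2' as positive and all other classes as negative.
recall = TP/(TP+FN).
class_2: TP=30, FN=20+12=32 → 30/62 = 0.4839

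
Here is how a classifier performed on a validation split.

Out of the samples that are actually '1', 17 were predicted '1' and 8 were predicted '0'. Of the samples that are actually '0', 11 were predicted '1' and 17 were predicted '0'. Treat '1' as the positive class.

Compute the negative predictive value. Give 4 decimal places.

NPV = TN/(TN+FN) = 17/(17+8) = 0.6800

0.6800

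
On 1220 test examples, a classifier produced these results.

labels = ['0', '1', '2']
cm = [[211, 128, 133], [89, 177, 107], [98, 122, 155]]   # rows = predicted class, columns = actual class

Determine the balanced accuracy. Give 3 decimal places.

0.446

Balanced accuracy = mean of per-class recall.
  0: recall = 211/398 = 0.5302
  1: recall = 177/427 = 0.4145
  2: recall = 155/395 = 0.3924
Mean = (0.5302 + 0.4145 + 0.3924) / 3 = 0.446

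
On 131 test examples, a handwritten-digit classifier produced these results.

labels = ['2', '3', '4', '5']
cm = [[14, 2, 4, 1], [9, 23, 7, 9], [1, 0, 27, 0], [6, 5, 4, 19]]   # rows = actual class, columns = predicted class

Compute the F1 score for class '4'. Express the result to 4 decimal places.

One-vs-rest for '4': TP = diagonal; FP = other classes predicted '4'; FN = '4' predicted as other.
F1 score = 2·TP/(2·TP+FP+FN).
4: TP=27, FP=4+7+4=15, FN=1+0+0=1 → 54/70 = 0.77143

0.7714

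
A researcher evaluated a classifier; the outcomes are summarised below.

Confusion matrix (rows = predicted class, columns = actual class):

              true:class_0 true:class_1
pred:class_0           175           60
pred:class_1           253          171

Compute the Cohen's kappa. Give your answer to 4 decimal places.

Observed agreement pₒ = trace/N = 346/659 = 0.52504
Expected agreement pₑ = Σ (rowᵢ·colᵢ)/N² = (428·235 + 231·424)/659² = 0.45713
κ = (pₒ − pₑ)/(1 − pₑ) = (0.52504 − 0.45713)/(1 − 0.45713) = 0.1251

0.1251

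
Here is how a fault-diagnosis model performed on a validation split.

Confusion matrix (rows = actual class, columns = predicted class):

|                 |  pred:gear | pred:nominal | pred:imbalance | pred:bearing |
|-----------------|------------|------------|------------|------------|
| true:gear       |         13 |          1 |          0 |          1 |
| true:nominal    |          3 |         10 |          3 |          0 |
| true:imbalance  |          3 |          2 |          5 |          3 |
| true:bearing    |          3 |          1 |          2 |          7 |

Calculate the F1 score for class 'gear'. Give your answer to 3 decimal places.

0.703

Treat 'gear' as positive and all other classes as negative.
F1 score = 2·TP/(2·TP+FP+FN).
gear: TP=13, FP=3+3+3=9, FN=1+0+1=2 → 26/37 = 0.7027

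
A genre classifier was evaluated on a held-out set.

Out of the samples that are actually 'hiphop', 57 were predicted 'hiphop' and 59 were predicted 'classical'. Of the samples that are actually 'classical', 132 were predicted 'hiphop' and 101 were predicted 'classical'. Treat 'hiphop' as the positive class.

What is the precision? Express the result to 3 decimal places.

Precision = TP/(TP+FP) = 57/(57+132) = 57/189 = 0.302

0.302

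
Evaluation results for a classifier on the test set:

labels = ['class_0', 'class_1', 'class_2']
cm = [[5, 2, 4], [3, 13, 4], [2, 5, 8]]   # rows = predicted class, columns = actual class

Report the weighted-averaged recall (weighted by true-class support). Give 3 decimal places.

0.565

Per-class recall (TP/(TP+FN)):
  class_0: TP=5, FN=3+2=5 → 5/10 = 0.5000
  class_1: TP=13, FN=2+5=7 → 13/20 = 0.6500
  class_2: TP=8, FN=4+4=8 → 8/16 = 0.5000
Weighted-recall = Σ (supportᵢ/N)·recallᵢ with N=46: (10/46)·0.5000 + (20/46)·0.6500 + (16/46)·0.5000 = 0.565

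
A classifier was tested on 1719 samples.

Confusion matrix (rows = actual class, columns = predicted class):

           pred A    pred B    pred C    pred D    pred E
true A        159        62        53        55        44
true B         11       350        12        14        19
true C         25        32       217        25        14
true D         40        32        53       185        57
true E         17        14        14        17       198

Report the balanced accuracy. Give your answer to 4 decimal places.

0.6495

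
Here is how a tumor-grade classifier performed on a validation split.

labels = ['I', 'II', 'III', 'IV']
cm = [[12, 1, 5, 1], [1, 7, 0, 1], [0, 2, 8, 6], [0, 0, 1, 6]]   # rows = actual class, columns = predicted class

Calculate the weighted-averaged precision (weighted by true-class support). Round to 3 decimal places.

0.706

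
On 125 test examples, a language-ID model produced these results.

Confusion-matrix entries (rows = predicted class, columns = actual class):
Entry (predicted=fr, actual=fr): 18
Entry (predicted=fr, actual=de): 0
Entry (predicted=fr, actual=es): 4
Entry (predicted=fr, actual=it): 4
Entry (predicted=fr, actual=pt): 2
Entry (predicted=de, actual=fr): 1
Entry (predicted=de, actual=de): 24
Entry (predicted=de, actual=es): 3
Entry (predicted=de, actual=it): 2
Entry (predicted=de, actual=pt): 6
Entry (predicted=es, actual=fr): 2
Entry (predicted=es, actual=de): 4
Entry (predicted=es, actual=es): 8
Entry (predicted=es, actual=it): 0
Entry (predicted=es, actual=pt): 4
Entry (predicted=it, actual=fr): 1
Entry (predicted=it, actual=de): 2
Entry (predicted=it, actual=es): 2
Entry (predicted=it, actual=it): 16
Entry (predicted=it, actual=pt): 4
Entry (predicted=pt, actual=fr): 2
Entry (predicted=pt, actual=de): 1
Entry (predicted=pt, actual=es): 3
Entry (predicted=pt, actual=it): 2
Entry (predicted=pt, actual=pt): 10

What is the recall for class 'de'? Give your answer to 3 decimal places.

0.774

One-vs-rest for 'de': TP = diagonal; FP = other classes predicted 'de'; FN = 'de' predicted as other.
recall = TP/(TP+FN).
de: TP=24, FN=0+4+2+1=7 → 24/31 = 0.7742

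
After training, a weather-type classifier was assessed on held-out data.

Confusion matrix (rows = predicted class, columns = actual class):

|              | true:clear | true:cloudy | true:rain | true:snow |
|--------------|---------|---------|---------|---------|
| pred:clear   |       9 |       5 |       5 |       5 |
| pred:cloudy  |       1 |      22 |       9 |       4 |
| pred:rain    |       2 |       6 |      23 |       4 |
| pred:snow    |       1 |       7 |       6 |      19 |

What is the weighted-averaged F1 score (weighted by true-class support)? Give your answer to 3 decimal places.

0.575

Per-class F1 score (2·TP/(2·TP+FP+FN)):
  clear: TP=9, FP=5+5+5=15, FN=1+2+1=4 → 18/37 = 0.4865
  cloudy: TP=22, FP=1+9+4=14, FN=5+6+7=18 → 44/76 = 0.5789
  rain: TP=23, FP=2+6+4=12, FN=5+9+6=20 → 46/78 = 0.5897
  snow: TP=19, FP=1+7+6=14, FN=5+4+4=13 → 38/65 = 0.5846
Weighted-F1 score = Σ (supportᵢ/N)·F1 scoreᵢ with N=128: (13/128)·0.4865 + (40/128)·0.5789 + (43/128)·0.5897 + (32/128)·0.5846 = 0.575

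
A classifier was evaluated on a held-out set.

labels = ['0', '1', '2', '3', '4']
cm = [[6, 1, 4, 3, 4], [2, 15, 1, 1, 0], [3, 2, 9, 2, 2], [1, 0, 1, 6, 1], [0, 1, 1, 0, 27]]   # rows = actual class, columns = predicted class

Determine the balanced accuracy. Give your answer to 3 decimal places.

Balanced accuracy = mean of per-class recall.
  0: recall = 6/18 = 0.3333
  1: recall = 15/19 = 0.7895
  2: recall = 9/18 = 0.5000
  3: recall = 6/9 = 0.6667
  4: recall = 27/29 = 0.9310
Mean = (0.3333 + 0.7895 + 0.5000 + 0.6667 + 0.9310) / 5 = 0.644

0.644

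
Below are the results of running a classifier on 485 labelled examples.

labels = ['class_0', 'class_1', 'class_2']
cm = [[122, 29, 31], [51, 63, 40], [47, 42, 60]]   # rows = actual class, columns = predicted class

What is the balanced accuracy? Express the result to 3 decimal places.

Balanced accuracy = mean of per-class recall.
  class_0: recall = 122/182 = 0.6703
  class_1: recall = 63/154 = 0.4091
  class_2: recall = 60/149 = 0.4027
Mean = (0.6703 + 0.4091 + 0.4027) / 3 = 0.494

0.494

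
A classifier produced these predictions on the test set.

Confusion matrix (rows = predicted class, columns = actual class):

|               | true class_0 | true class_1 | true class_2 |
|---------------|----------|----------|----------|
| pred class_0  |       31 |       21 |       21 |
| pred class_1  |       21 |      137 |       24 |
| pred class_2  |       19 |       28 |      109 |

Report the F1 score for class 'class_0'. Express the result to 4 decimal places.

0.4306

Treat 'class_0' as positive and all other classes as negative.
F1 score = 2·TP/(2·TP+FP+FN).
class_0: TP=31, FP=21+21=42, FN=21+19=40 → 62/144 = 0.43056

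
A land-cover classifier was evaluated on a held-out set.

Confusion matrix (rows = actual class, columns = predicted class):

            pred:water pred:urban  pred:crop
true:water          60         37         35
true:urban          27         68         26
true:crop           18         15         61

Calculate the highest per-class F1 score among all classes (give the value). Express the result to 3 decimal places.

0.565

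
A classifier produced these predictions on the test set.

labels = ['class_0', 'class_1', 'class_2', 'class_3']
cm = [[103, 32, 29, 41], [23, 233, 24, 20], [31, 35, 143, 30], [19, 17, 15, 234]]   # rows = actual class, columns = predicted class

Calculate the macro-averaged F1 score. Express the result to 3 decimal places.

Per-class F1 score (2·TP/(2·TP+FP+FN)):
  class_0: TP=103, FP=23+31+19=73, FN=32+29+41=102 → 206/381 = 0.5407
  class_1: TP=233, FP=32+35+17=84, FN=23+24+20=67 → 466/617 = 0.7553
  class_2: TP=143, FP=29+24+15=68, FN=31+35+30=96 → 286/450 = 0.6356
  class_3: TP=234, FP=41+20+30=91, FN=19+17+15=51 → 468/610 = 0.7672
Macro-F1 score = mean = (0.5407 + 0.7553 + 0.6356 + 0.7672) / 4 = 0.675

0.675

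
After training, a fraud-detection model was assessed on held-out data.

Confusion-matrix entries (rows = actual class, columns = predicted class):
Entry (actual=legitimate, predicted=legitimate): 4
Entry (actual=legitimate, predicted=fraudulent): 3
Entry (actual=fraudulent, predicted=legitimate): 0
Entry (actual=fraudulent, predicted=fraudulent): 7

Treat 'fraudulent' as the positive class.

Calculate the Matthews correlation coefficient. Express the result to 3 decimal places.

0.632

MCC = (TP·TN − FP·FN) / √((TP+FP)(TP+FN)(TN+FP)(TN+FN))
Numerator = 7·4 − 3·0 = 28
Denominator = √(10·7·7·4) = √1960 = 44.2719
MCC = 28 / 44.2719 = 0.632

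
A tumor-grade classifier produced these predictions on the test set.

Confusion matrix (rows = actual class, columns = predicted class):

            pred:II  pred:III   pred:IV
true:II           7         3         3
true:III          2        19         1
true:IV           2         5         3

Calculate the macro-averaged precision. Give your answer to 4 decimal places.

Per-class precision (TP/(TP+FP)):
  II: TP=7, FP=2+2=4 → 7/11 = 0.63636
  III: TP=19, FP=3+5=8 → 19/27 = 0.70370
  IV: TP=3, FP=3+1=4 → 3/7 = 0.42857
Macro-precision = mean = (0.63636 + 0.70370 + 0.42857) / 3 = 0.5895

0.5895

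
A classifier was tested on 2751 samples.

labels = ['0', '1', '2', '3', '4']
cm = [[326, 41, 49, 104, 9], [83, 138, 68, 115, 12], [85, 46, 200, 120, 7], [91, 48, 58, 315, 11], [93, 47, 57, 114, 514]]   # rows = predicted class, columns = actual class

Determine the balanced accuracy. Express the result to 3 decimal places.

Balanced accuracy = mean of per-class recall.
  0: recall = 326/678 = 0.4808
  1: recall = 138/320 = 0.4313
  2: recall = 200/432 = 0.4630
  3: recall = 315/768 = 0.4102
  4: recall = 514/553 = 0.9295
Mean = (0.4808 + 0.4313 + 0.4630 + 0.4102 + 0.9295) / 5 = 0.543

0.543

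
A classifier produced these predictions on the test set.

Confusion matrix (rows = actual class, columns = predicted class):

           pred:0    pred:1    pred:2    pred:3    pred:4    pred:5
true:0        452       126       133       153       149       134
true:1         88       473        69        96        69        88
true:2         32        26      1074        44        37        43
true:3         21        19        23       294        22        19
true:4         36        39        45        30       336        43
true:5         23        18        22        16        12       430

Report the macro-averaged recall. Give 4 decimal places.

Per-class recall (TP/(TP+FN)):
  0: TP=452, FN=126+133+153+149+134=695 → 452/1147 = 0.39407
  1: TP=473, FN=88+69+96+69+88=410 → 473/883 = 0.53567
  2: TP=1074, FN=32+26+44+37+43=182 → 1074/1256 = 0.85510
  3: TP=294, FN=21+19+23+22+19=104 → 294/398 = 0.73869
  4: TP=336, FN=36+39+45+30+43=193 → 336/529 = 0.63516
  5: TP=430, FN=23+18+22+16+12=91 → 430/521 = 0.82534
Macro-recall = mean = (0.39407 + 0.53567 + 0.85510 + 0.73869 + 0.63516 + 0.82534) / 6 = 0.6640

0.6640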